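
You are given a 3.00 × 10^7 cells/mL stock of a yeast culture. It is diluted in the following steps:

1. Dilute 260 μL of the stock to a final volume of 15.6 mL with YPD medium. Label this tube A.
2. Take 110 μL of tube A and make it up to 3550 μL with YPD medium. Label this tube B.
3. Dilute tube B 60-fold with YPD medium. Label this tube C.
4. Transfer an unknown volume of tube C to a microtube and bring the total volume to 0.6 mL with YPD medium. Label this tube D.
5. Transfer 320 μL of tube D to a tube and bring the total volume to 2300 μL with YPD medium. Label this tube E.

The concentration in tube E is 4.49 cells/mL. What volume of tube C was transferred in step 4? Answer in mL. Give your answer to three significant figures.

Step 1: 260 μL brought to 15.6 mL → factor 15600/260 = 60
Step 2: 110 μL brought to 3550 μL → factor 3550/110 = 32.273
Step 3: 60-fold → factor 60
Step 4: v brought to 0.6 mL → factor = 0.6 mL/v
Step 5: 320 μL brought to 2300 μL → factor 2300/320 = 7.1875
Product of known-step factors = 8.3506 × 10^5
Overall factor = 3.00 × 10^7 cells/mL / (4.49 cells/mL) = 6.6815 × 10^6
Step-4 factor = 6.6815 × 10^6 / 8.3506 × 10^5 = 8.0013
v = 0.6 mL / 8.0013 = 0.0750 mL

0.0750 mL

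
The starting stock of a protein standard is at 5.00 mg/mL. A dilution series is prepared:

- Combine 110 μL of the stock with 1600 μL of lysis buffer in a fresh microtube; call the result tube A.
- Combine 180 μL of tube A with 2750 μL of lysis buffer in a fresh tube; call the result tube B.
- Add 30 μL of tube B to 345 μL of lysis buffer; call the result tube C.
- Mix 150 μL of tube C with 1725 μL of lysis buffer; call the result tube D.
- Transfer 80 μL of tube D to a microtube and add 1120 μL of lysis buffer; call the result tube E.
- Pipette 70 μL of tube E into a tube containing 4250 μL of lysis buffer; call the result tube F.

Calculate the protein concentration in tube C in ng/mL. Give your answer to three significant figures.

1.58 × 10^3 ng/mL

Step 1: 110 μL + 1600 μL = 1710 μL total → factor 1710/110 = 15.545
Step 2: 180 μL + 2750 μL = 2930 μL total → factor 2930/180 = 16.278
Step 3: 30 μL + 345 μL = 375 μL total → factor 375/30 = 12.5
Dilution factor through tube C = 15.545 × 16.278 × 12.5 = 3163.1
[tube C] = 5.00 mg/mL / 3163.1 = 0.001581 mg/mL = 1.58 × 10^3 ng/mL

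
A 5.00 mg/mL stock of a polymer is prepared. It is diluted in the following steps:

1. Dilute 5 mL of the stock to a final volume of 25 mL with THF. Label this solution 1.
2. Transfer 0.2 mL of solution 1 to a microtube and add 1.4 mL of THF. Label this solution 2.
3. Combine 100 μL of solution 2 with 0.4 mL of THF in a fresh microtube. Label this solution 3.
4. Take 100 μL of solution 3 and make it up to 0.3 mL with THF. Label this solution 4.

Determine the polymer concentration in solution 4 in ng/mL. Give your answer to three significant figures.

Step 1: 5 mL brought to 25 mL → factor 25/5 = 5
Step 2: 0.2 mL + 1.4 mL = 1.6 mL total → factor 1.6/0.2 = 8
Step 3: 100 μL + 0.4 mL = 500 μL total → factor 500/100 = 5
Step 4: 100 μL brought to 0.3 mL → factor 300/100 = 3
Overall dilution factor = 5 × 8 × 5 × 3 = 600
Final = 5.00 mg/mL / 600 = 0.008333 mg/mL = 8.33 × 10^3 ng/mL

8.33 × 10^3 ng/mL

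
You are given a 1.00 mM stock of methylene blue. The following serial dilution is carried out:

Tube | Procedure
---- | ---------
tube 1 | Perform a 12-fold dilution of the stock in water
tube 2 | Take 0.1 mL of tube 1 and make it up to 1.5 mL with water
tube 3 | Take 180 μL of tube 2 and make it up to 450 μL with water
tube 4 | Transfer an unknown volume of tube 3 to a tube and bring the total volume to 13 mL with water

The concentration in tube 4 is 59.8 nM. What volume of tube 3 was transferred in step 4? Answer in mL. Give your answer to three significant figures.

Step 1: 12-fold → factor 12
Step 2: 0.1 mL brought to 1.5 mL → factor 1.5/0.1 = 15
Step 3: 180 μL brought to 450 μL → factor 450/180 = 2.5
Step 4: v brought to 13 mL → factor = 13 mL/v
Product of known-step factors = 450
Overall factor = 1.00 mM / (59.8 nM) = 16722
Step-4 factor = 16722 / 450 = 37.161
v = 13 mL / 37.161 = 0.350 mL

0.350 mL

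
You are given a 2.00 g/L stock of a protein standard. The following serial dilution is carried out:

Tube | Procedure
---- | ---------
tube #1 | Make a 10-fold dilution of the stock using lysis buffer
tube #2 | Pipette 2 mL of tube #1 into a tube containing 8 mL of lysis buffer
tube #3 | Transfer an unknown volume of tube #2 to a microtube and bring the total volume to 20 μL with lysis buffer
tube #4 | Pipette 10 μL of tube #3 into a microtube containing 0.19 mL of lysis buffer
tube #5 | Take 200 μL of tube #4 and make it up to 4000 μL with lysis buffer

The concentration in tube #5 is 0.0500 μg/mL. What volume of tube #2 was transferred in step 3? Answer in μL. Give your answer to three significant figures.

Step 1: 10-fold → factor 10
Step 2: 2 mL + 8 mL = 10 mL total → factor 10/2 = 5
Step 3: v brought to 20 μL → factor = 20 μL/v
Step 4: 10 μL + 0.19 mL = 200 μL total → factor 200/10 = 20
Step 5: 200 μL brought to 4000 μL → factor 4000/200 = 20
Product of known-step factors = 20000
Overall factor = 2.00 g/L / (0.0500 μg/mL) = 40000
Step-3 factor = 40000 / 20000 = 2
v = 20 μL / 2 = 10.0 μL

10.0 μL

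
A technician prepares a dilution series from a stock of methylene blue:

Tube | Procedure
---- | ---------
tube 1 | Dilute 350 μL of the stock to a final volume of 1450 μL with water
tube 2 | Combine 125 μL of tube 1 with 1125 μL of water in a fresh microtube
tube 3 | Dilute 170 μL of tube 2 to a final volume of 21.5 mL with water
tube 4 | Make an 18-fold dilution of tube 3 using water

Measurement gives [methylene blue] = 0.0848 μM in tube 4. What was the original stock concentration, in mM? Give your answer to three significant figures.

8.00 mM

Step 1: 350 μL brought to 1450 μL → factor 1450/350 = 4.1429
Step 2: 125 μL + 1125 μL = 1250 μL total → factor 1250/125 = 10
Step 3: 170 μL brought to 21.5 mL → factor 21500/170 = 126.47
Step 4: 18-fold → factor 18
Overall dilution factor = 4.1429 × 10 × 126.47 × 18 = 94311
Stock = 0.0848 μM × 94311 = 7998 μM = 8.00 mM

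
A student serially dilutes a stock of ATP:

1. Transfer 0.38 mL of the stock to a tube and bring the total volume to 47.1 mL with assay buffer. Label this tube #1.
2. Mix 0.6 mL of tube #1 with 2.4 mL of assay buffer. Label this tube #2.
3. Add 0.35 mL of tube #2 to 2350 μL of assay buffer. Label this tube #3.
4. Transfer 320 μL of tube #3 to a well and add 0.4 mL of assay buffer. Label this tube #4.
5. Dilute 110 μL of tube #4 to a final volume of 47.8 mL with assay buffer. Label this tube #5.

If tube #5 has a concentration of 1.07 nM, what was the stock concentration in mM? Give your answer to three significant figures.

5.00 mM

Step 1: 0.38 mL brought to 47.1 mL → factor 47.1/0.38 = 123.95
Step 2: 0.6 mL + 2.4 mL = 3 mL total → factor 3/0.6 = 5
Step 3: 0.35 mL + 2350 μL = 2.7 mL total → factor 2.7/0.35 = 7.7143
Step 4: 320 μL + 0.4 mL = 720 μL total → factor 720/320 = 2.25
Step 5: 110 μL brought to 47.8 mL → factor 47800/110 = 434.55
Overall dilution factor = 123.95 × 5 × 7.7143 × 2.25 × 434.55 = 4.6743 × 10^6
Stock = 1.07 nM × 4.6743 × 10^6 = 5.002 × 10^6 nM = 5.00 mM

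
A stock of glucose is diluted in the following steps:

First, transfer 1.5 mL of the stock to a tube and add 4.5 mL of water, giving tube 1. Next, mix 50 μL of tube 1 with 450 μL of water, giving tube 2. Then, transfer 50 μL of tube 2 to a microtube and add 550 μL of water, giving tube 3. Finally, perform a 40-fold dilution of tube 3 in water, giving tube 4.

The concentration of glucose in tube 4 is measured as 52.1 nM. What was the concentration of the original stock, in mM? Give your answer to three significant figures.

Step 1: 1.5 mL + 4.5 mL = 6 mL total → factor 6/1.5 = 4
Step 2: 50 μL + 450 μL = 500 μL total → factor 500/50 = 10
Step 3: 50 μL + 550 μL = 600 μL total → factor 600/50 = 12
Step 4: 40-fold → factor 40
Overall dilution factor = 4 × 10 × 12 × 40 = 19200
Stock = 52.1 nM × 19200 = 1.000 × 10^6 nM = 1.00 mM

1.00 mM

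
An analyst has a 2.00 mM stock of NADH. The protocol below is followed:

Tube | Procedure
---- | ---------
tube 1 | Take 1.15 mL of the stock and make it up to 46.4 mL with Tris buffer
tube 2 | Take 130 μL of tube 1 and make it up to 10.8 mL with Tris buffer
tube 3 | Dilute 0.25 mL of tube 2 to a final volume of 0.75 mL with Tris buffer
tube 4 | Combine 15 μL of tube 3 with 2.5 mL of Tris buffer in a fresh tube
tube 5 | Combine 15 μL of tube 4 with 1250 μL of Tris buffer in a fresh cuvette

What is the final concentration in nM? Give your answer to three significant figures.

Step 1: 1.15 mL brought to 46.4 mL → factor 46.4/1.15 = 40.348
Step 2: 130 μL brought to 10.8 mL → factor 10800/130 = 83.077
Step 3: 0.25 mL brought to 0.75 mL → factor 0.75/0.25 = 3
Step 4: 15 μL + 2.5 mL = 2515 μL total → factor 2515/15 = 167.67
Step 5: 15 μL + 1250 μL = 1265 μL total → factor 1265/15 = 84.333
Overall dilution factor = 40.348 × 83.077 × 3 × 167.67 × 84.333 = 1.4219 × 10^8
Final = 2.00 mM / 1.4219 × 10^8 = 1.407 × 10^-8 mM = 0.0141 nM

0.0141 nM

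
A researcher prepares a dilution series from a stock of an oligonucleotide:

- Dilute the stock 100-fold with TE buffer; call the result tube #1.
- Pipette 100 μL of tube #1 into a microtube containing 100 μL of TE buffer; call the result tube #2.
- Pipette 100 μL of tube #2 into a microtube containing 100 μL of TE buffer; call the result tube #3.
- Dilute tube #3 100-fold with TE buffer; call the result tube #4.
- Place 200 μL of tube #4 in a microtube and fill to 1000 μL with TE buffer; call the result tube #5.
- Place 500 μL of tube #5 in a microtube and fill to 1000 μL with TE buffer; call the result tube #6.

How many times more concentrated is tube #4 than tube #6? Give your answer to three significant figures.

Step 1: 100-fold → factor 100
Step 2: 100 μL + 100 μL = 200 μL total → factor 200/100 = 2
Step 3: 100 μL + 100 μL = 200 μL total → factor 200/100 = 2
Step 4: 100-fold → factor 100
Step 5: 200 μL brought to 1000 μL → factor 1000/200 = 5
Step 6: 500 μL brought to 1000 μL → factor 1000/500 = 2
Dilution factor to tube #4 = 40000; to tube #6 = 4 × 10^5
[tube #4]/[tube #6] = (factor to tube #6)/(factor to tube #4) = 4 × 10^5/40000 = 10.0

10.0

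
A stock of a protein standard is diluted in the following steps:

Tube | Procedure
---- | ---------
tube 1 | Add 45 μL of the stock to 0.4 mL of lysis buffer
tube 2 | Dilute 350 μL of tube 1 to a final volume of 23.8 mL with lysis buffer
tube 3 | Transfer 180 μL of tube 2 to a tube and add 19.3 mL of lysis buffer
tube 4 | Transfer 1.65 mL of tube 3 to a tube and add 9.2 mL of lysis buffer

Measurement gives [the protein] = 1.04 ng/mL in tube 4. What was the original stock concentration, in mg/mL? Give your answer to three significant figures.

Step 1: 45 μL + 0.4 mL = 445 μL total → factor 445/45 = 9.8889
Step 2: 350 μL brought to 23.8 mL → factor 23800/350 = 68
Step 3: 180 μL + 19.3 mL = 19480 μL total → factor 19480/180 = 108.22
Step 4: 1.65 mL + 9.2 mL = 10.85 mL total → factor 10.85/1.65 = 6.5758
Overall dilution factor = 9.8889 × 68 × 108.22 × 6.5758 = 4.7854 × 10^5
Stock = 1.04 ng/mL × 4.7854 × 10^5 = 4.977 × 10^5 ng/mL = 0.498 mg/mL

0.498 mg/mL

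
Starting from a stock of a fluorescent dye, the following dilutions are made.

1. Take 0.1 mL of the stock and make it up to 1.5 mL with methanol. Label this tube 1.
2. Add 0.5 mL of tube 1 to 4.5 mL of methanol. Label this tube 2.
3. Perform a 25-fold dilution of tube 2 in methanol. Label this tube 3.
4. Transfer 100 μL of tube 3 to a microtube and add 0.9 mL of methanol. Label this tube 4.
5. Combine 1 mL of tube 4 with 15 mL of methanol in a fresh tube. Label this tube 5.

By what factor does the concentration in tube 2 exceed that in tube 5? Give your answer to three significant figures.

Step 1: 0.1 mL brought to 1.5 mL → factor 1.5/0.1 = 15
Step 2: 0.5 mL + 4.5 mL = 5 mL total → factor 5/0.5 = 10
Step 3: 25-fold → factor 25
Step 4: 100 μL + 0.9 mL = 1000 μL total → factor 1000/100 = 10
Step 5: 1 mL + 15 mL = 16 mL total → factor 16/1 = 16
Dilution factor to tube 2 = 150; to tube 5 = 6 × 10^5
[tube 2]/[tube 5] = (factor to tube 5)/(factor to tube 2) = 6 × 10^5/150 = 4.00 × 10^3

4.00 × 10^3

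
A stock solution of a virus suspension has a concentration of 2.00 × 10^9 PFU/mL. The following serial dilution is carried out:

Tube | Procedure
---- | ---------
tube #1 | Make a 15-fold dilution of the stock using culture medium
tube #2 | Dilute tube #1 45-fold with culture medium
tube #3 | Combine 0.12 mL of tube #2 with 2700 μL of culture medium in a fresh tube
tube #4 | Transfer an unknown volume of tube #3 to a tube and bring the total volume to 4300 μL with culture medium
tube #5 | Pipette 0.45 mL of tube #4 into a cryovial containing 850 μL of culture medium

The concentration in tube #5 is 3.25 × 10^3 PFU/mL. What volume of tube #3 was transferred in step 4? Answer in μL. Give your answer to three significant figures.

Step 1: 15-fold → factor 15
Step 2: 45-fold → factor 45
Step 3: 0.12 mL + 2700 μL = 2.82 mL total → factor 2.82/0.12 = 23.5
Step 4: v brought to 4300 μL → factor = 4300 μL/v
Step 5: 0.45 mL + 850 μL = 1.3 mL total → factor 1.3/0.45 = 2.8889
Product of known-step factors = 45825
Overall factor = 2.00 × 10^9 PFU/mL / (3.25 × 10^3 PFU/mL) = 6.1538 × 10^5
Step-4 factor = 6.1538 × 10^5 / 45825 = 13.429
v = 4300 μL / 13.429 = 320 μL

320 μL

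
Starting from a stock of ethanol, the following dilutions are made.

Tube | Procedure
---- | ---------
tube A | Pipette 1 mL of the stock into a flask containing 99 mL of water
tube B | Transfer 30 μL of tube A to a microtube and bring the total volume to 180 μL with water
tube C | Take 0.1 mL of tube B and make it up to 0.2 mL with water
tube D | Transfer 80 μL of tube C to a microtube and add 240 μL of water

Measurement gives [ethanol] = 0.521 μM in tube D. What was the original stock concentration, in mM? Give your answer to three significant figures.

Step 1: 1 mL + 99 mL = 100 mL total → factor 100/1 = 100
Step 2: 30 μL brought to 180 μL → factor 180/30 = 6
Step 3: 0.1 mL brought to 0.2 mL → factor 0.2/0.1 = 2
Step 4: 80 μL + 240 μL = 320 μL total → factor 320/80 = 4
Overall dilution factor = 100 × 6 × 2 × 4 = 4800
Stock = 0.521 μM × 4800 = 2501 μM = 2.50 mM

2.50 mM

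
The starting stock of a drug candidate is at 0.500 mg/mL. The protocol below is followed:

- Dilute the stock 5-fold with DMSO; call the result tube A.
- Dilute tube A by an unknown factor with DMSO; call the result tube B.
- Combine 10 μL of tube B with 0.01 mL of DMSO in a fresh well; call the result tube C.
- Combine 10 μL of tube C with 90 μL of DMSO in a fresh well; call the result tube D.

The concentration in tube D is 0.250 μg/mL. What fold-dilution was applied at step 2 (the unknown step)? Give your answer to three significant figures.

20.0-fold

Step 1: 5-fold → factor 5
Step 2: unknown factor x
Step 3: 10 μL + 0.01 mL = 20 μL total → factor 20/10 = 2
Step 4: 10 μL + 90 μL = 100 μL total → factor 100/10 = 10
Product of known-step factors = 100
Overall factor = 0.500 mg/mL / (0.250 μg/mL) = 2000
x = 2000 / 100 = 20.0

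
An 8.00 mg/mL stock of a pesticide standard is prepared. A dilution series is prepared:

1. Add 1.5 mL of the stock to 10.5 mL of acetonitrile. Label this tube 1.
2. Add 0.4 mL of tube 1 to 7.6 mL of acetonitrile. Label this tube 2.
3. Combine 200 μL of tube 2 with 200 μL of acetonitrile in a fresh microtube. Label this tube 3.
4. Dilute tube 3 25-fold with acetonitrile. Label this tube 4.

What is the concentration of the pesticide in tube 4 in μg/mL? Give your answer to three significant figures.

Step 1: 1.5 mL + 10.5 mL = 12 mL total → factor 12/1.5 = 8
Step 2: 0.4 mL + 7.6 mL = 8 mL total → factor 8/0.4 = 20
Step 3: 200 μL + 200 μL = 400 μL total → factor 400/200 = 2
Step 4: 25-fold → factor 25
Overall dilution factor = 8 × 20 × 2 × 25 = 8000
Final = 8.00 mg/mL / 8000 = 0.001000 mg/mL = 1.00 μg/mL

1.00 μg/mL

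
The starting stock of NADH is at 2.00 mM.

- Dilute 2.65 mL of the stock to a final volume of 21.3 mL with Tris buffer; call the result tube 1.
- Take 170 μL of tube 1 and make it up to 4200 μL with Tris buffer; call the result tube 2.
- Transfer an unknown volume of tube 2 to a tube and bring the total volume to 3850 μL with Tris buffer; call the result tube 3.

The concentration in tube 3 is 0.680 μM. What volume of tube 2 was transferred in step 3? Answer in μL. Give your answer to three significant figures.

260 μL

Step 1: 2.65 mL brought to 21.3 mL → factor 21.3/2.65 = 8.0377
Step 2: 170 μL brought to 4200 μL → factor 4200/170 = 24.706
Step 3: v brought to 3850 μL → factor = 3850 μL/v
Product of known-step factors = 198.58
Overall factor = 2.00 mM / (0.680 μM) = 2941.2
Step-3 factor = 2941.2 / 198.58 = 14.811
v = 3850 μL / 14.811 = 260 μL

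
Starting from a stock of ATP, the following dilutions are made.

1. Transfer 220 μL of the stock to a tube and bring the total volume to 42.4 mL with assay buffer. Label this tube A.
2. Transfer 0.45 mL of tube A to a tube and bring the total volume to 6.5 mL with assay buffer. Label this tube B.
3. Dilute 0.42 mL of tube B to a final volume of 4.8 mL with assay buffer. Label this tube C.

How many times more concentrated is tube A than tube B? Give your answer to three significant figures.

14.4

Step 1: 220 μL brought to 42.4 mL → factor 42400/220 = 192.73
Step 2: 0.45 mL brought to 6.5 mL → factor 6.5/0.45 = 14.444
Dilution factor to tube A = 192.73; to tube B = 2783.8
[tube A]/[tube B] = (factor to tube B)/(factor to tube A) = 2783.8/192.73 = 14.4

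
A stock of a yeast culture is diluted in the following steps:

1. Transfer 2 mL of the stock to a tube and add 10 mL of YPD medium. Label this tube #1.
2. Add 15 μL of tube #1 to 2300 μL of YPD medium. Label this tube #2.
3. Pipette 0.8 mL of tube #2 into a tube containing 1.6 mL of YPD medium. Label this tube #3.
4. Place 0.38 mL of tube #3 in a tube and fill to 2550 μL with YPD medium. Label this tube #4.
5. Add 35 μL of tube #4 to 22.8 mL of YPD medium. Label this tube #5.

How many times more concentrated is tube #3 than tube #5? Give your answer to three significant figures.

4.38 × 10^3

Step 1: 2 mL + 10 mL = 12 mL total → factor 12/2 = 6
Step 2: 15 μL + 2300 μL = 2315 μL total → factor 2315/15 = 154.33
Step 3: 0.8 mL + 1.6 mL = 2.4 mL total → factor 2.4/0.8 = 3
Step 4: 0.38 mL brought to 2550 μL → factor 2.55/0.38 = 6.7105
Step 5: 35 μL + 22.8 mL = 22835 μL total → factor 22835/35 = 652.43
Dilution factor to tube #3 = 2778; to tube #5 = 1.2162 × 10^7
[tube #3]/[tube #5] = (factor to tube #5)/(factor to tube #3) = 1.2162 × 10^7/2778 = 4.38 × 10^3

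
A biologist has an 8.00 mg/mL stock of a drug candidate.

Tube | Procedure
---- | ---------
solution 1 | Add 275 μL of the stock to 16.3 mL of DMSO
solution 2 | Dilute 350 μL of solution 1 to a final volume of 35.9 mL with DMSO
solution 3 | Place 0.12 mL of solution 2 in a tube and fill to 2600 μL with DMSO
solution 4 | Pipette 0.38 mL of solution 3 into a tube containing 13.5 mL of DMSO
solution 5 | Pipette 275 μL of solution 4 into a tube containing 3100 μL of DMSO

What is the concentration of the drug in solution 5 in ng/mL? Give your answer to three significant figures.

Step 1: 275 μL + 16.3 mL = 16575 μL total → factor 16575/275 = 60.273
Step 2: 350 μL brought to 35.9 mL → factor 35900/350 = 102.57
Step 3: 0.12 mL brought to 2600 μL → factor 2.6/0.12 = 21.667
Step 4: 0.38 mL + 13.5 mL = 13.88 mL total → factor 13.88/0.38 = 36.526
Step 5: 275 μL + 3100 μL = 3375 μL total → factor 3375/275 = 12.273
Overall dilution factor = 60.273 × 102.57 × 21.667 × 36.526 × 12.273 = 6.0046 × 10^7
Final = 8.00 mg/mL / 6.0046 × 10^7 = 1.332 × 10^-7 mg/mL = 0.133 ng/mL

0.133 ng/mL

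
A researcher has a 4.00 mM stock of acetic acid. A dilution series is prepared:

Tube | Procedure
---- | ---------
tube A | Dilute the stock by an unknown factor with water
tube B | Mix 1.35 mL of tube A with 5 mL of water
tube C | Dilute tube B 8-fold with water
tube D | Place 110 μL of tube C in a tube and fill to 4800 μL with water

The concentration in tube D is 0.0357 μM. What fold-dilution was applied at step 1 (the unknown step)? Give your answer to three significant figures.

68.2-fold

Step 1: unknown factor x
Step 2: 1.35 mL + 5 mL = 6.35 mL total → factor 6.35/1.35 = 4.7037
Step 3: 8-fold → factor 8
Step 4: 110 μL brought to 4800 μL → factor 4800/110 = 43.636
Product of known-step factors = 1642
Overall factor = 4.00 mM / (0.0357 μM) = 1.1204 × 10^5
x = 1.1204 × 10^5 / 1642 = 68.2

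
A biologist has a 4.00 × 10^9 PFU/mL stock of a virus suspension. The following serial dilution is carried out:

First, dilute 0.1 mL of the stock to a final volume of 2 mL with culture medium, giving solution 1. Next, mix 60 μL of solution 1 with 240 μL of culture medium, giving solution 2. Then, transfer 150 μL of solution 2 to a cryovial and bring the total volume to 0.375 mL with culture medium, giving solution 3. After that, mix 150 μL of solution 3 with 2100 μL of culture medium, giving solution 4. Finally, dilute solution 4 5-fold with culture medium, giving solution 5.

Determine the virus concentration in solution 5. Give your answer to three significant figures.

Step 1: 0.1 mL brought to 2 mL → factor 2/0.1 = 20
Step 2: 60 μL + 240 μL = 300 μL total → factor 300/60 = 5
Step 3: 150 μL brought to 0.375 mL → factor 375/150 = 2.5
Step 4: 150 μL + 2100 μL = 2250 μL total → factor 2250/150 = 15
Step 5: 5-fold → factor 5
Overall dilution factor = 20 × 5 × 2.5 × 15 × 5 = 18750
Final = 4.00 × 10^9 PFU/mL / 18750 = 2.13 × 10^5 PFU/mL

2.13 × 10^5 PFU/mL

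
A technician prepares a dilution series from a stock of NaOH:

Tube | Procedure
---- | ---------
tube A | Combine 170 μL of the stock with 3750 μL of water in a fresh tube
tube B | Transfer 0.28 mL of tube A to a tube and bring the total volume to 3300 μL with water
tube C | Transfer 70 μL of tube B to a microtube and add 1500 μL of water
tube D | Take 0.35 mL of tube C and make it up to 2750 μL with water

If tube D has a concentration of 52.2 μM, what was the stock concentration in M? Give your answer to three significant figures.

2.50 M

Step 1: 170 μL + 3750 μL = 3920 μL total → factor 3920/170 = 23.059
Step 2: 0.28 mL brought to 3300 μL → factor 3.3/0.28 = 11.786
Step 3: 70 μL + 1500 μL = 1570 μL total → factor 1570/70 = 22.429
Step 4: 0.35 mL brought to 2750 μL → factor 2.75/0.35 = 7.8571
Overall dilution factor = 23.059 × 11.786 × 22.429 × 7.8571 = 47892
Stock = 52.2 μM × 47892 = 2.500 × 10^6 μM = 2.50 M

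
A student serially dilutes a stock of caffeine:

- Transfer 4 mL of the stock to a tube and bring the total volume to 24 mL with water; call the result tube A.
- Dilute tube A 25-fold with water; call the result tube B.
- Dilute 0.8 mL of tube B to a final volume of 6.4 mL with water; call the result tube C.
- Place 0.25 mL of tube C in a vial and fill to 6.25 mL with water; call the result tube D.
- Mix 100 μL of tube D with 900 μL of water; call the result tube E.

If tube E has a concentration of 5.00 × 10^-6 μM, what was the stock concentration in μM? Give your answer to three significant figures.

Step 1: 4 mL brought to 24 mL → factor 24/4 = 6
Step 2: 25-fold → factor 25
Step 3: 0.8 mL brought to 6.4 mL → factor 6.4/0.8 = 8
Step 4: 0.25 mL brought to 6.25 mL → factor 6.25/0.25 = 25
Step 5: 100 μL + 900 μL = 1000 μL total → factor 1000/100 = 10
Overall dilution factor = 6 × 25 × 8 × 25 × 10 = 3 × 10^5
Stock = 5.00 × 10^-6 μM × 3 × 10^5 = 1.50 μM

1.50 μM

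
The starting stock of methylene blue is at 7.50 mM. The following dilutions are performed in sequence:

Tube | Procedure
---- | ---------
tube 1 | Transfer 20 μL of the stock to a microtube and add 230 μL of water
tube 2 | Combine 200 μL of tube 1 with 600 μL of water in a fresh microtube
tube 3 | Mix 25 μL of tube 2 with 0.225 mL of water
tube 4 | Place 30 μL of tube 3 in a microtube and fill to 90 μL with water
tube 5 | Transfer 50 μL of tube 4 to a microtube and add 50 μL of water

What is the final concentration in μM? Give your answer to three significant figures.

2.50 μM

Step 1: 20 μL + 230 μL = 250 μL total → factor 250/20 = 12.5
Step 2: 200 μL + 600 μL = 800 μL total → factor 800/200 = 4
Step 3: 25 μL + 0.225 mL = 250 μL total → factor 250/25 = 10
Step 4: 30 μL brought to 90 μL → factor 90/30 = 3
Step 5: 50 μL + 50 μL = 100 μL total → factor 100/50 = 2
Overall dilution factor = 12.5 × 4 × 10 × 3 × 2 = 3000
Final = 7.50 mM / 3000 = 0.002500 mM = 2.50 μM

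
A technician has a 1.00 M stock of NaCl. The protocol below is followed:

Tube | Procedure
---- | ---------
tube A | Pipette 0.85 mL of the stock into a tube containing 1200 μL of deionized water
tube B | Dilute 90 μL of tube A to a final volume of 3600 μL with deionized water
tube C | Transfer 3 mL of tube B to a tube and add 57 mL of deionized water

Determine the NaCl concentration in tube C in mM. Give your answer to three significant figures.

0.518 mM

Step 1: 0.85 mL + 1200 μL = 2.05 mL total → factor 2.05/0.85 = 2.4118
Step 2: 90 μL brought to 3600 μL → factor 3600/90 = 40
Step 3: 3 mL + 57 mL = 60 mL total → factor 60/3 = 20
Overall dilution factor = 2.4118 × 40 × 20 = 1929.4
Final = 1.00 M / 1929.4 = 0.0005183 M = 0.518 mM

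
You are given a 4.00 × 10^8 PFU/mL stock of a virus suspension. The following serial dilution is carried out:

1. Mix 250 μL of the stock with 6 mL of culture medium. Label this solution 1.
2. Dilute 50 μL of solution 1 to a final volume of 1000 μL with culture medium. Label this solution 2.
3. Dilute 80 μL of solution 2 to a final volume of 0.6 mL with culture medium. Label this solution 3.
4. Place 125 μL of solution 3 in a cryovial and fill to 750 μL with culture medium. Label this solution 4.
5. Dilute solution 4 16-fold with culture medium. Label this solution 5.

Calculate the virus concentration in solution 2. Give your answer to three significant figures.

Step 1: 250 μL + 6 mL = 6250 μL total → factor 6250/250 = 25
Step 2: 50 μL brought to 1000 μL → factor 1000/50 = 20
Dilution factor through solution 2 = 25 × 20 = 500
[solution 2] = 4.00 × 10^8 PFU/mL / 500 = 8.00 × 10^5 PFU/mL

8.00 × 10^5 PFU/mL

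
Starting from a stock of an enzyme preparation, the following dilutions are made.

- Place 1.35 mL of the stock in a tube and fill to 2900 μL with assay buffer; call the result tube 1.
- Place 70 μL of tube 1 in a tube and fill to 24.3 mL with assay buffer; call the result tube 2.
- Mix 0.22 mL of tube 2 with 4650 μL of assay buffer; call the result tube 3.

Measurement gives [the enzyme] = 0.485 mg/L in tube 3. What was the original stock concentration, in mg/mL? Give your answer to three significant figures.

8.01 mg/mL

Step 1: 1.35 mL brought to 2900 μL → factor 2.9/1.35 = 2.1481
Step 2: 70 μL brought to 24.3 mL → factor 24300/70 = 347.14
Step 3: 0.22 mL + 4650 μL = 4.87 mL total → factor 4.87/0.22 = 22.136
Overall dilution factor = 2.1481 × 347.14 × 22.136 = 16507
Stock = 0.485 mg/L × 16507 = 8006 mg/L = 8.01 mg/mL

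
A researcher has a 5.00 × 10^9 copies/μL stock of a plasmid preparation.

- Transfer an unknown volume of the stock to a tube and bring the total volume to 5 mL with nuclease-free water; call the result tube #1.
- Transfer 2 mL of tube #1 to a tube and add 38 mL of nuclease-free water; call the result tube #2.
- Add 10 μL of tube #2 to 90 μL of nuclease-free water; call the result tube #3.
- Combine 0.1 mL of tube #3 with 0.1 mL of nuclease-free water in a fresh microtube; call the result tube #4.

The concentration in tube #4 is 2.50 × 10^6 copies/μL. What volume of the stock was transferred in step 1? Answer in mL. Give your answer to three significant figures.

Step 1: v brought to 5 mL → factor = 5 mL/v
Step 2: 2 mL + 38 mL = 40 mL total → factor 40/2 = 20
Step 3: 10 μL + 90 μL = 100 μL total → factor 100/10 = 10
Step 4: 0.1 mL + 0.1 mL = 0.2 mL total → factor 0.2/0.1 = 2
Product of known-step factors = 400
Overall factor = 5.00 × 10^9 copies/μL / (2.50 × 10^6 copies/μL) = 2000
Step-1 factor = 2000 / 400 = 5
v = 5 mL / 5 = 1.00 mL

1.00 mL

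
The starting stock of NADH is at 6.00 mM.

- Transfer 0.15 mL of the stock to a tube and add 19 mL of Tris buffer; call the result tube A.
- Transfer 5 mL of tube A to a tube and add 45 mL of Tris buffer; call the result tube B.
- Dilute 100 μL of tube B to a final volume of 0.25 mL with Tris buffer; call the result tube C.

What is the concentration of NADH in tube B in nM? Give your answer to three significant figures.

4.70 × 10^3 nM

Step 1: 0.15 mL + 19 mL = 19.15 mL total → factor 19.15/0.15 = 127.67
Step 2: 5 mL + 45 mL = 50 mL total → factor 50/5 = 10
Dilution factor through tube B = 127.67 × 10 = 1276.7
[tube B] = 6.00 mM / 1276.7 = 0.004700 mM = 4.70 × 10^3 nM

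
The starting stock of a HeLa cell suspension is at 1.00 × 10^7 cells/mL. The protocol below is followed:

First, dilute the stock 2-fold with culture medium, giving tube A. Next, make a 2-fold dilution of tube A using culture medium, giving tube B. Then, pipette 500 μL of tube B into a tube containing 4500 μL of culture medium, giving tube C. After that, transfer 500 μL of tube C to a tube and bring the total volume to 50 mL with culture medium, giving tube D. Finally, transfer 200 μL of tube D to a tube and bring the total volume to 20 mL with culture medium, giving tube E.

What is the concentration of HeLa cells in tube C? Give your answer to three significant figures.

2.50 × 10^5 cells/mL

Step 1: 2-fold → factor 2
Step 2: 2-fold → factor 2
Step 3: 500 μL + 4500 μL = 5000 μL total → factor 5000/500 = 10
Dilution factor through tube C = 2 × 2 × 10 = 40
[tube C] = 1.00 × 10^7 cells/mL / 40 = 2.50 × 10^5 cells/mL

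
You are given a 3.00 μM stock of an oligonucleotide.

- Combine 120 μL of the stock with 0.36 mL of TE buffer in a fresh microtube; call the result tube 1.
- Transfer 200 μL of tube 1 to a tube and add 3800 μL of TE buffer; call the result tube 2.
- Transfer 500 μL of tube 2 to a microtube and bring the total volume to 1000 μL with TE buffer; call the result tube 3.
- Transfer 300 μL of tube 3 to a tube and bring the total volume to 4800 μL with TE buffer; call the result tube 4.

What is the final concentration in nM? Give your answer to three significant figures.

Step 1: 120 μL + 0.36 mL = 480 μL total → factor 480/120 = 4
Step 2: 200 μL + 3800 μL = 4000 μL total → factor 4000/200 = 20
Step 3: 500 μL brought to 1000 μL → factor 1000/500 = 2
Step 4: 300 μL brought to 4800 μL → factor 4800/300 = 16
Overall dilution factor = 4 × 20 × 2 × 16 = 2560
Final = 3.00 μM / 2560 = 0.001172 μM = 1.17 nM

1.17 nM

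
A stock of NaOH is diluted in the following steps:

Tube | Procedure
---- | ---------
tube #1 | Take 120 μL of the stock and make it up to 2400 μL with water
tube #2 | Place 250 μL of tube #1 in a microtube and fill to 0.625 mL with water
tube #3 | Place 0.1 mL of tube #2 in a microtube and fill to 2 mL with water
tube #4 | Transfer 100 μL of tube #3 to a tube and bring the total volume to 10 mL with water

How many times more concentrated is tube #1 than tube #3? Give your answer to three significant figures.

Step 1: 120 μL brought to 2400 μL → factor 2400/120 = 20
Step 2: 250 μL brought to 0.625 mL → factor 625/250 = 2.5
Step 3: 0.1 mL brought to 2 mL → factor 2/0.1 = 20
Dilution factor to tube #1 = 20; to tube #3 = 1000
[tube #1]/[tube #3] = (factor to tube #3)/(factor to tube #1) = 1000/20 = 50.0

50.0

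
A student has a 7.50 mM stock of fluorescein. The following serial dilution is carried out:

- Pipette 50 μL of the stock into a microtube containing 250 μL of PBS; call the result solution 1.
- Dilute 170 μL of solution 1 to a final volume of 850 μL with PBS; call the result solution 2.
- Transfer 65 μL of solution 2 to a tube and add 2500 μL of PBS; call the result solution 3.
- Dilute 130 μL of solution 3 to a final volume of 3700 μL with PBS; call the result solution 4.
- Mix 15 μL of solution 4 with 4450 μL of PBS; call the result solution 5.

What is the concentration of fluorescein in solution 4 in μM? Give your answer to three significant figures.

Step 1: 50 μL + 250 μL = 300 μL total → factor 300/50 = 6
Step 2: 170 μL brought to 850 μL → factor 850/170 = 5
Step 3: 65 μL + 2500 μL = 2565 μL total → factor 2565/65 = 39.462
Step 4: 130 μL brought to 3700 μL → factor 3700/130 = 28.462
Dilution factor through solution 4 = 6 × 5 × 39.462 × 28.462 = 33694
[solution 4] = 7.50 mM / 33694 = 0.0002226 mM = 0.223 μM

0.223 μM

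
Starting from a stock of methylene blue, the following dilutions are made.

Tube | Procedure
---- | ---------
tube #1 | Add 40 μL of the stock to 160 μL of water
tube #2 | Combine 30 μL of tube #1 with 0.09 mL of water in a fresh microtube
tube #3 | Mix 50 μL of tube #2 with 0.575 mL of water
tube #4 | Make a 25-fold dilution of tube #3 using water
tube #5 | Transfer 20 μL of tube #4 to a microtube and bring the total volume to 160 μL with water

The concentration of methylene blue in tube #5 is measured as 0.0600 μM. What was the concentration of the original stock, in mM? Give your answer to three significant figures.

Step 1: 40 μL + 160 μL = 200 μL total → factor 200/40 = 5
Step 2: 30 μL + 0.09 mL = 120 μL total → factor 120/30 = 4
Step 3: 50 μL + 0.575 mL = 625 μL total → factor 625/50 = 12.5
Step 4: 25-fold → factor 25
Step 5: 20 μL brought to 160 μL → factor 160/20 = 8
Overall dilution factor = 5 × 4 × 12.5 × 25 × 8 = 50000
Stock = 0.0600 μM × 50000 = 3000 μM = 3.00 mM

3.00 mM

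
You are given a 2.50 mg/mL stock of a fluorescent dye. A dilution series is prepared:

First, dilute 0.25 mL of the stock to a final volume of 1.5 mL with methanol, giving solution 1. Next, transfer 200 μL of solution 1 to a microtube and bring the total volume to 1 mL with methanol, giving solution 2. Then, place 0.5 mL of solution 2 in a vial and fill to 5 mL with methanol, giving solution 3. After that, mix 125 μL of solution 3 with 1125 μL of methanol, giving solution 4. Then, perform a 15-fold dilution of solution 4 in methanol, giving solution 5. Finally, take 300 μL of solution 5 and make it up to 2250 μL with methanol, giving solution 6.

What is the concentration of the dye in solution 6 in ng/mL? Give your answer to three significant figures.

Step 1: 0.25 mL brought to 1.5 mL → factor 1.5/0.25 = 6
Step 2: 200 μL brought to 1 mL → factor 1000/200 = 5
Step 3: 0.5 mL brought to 5 mL → factor 5/0.5 = 10
Step 4: 125 μL + 1125 μL = 1250 μL total → factor 1250/125 = 10
Step 5: 15-fold → factor 15
Step 6: 300 μL brought to 2250 μL → factor 2250/300 = 7.5
Overall dilution factor = 6 × 5 × 10 × 10 × 15 × 7.5 = 3.375 × 10^5
Final = 2.50 mg/mL / 3.375 × 10^5 = 7.407 × 10^-6 mg/mL = 7.41 ng/mL

7.41 ng/mL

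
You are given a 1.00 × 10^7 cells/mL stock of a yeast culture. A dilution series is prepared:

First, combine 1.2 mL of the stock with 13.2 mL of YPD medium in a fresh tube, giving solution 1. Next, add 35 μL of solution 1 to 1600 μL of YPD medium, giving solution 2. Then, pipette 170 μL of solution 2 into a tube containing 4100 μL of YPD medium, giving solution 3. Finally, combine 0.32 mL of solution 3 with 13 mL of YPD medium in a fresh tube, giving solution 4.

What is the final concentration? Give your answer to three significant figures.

17.1 cells/mL

Step 1: 1.2 mL + 13.2 mL = 14.4 mL total → factor 14.4/1.2 = 12
Step 2: 35 μL + 1600 μL = 1635 μL total → factor 1635/35 = 46.714
Step 3: 170 μL + 4100 μL = 4270 μL total → factor 4270/170 = 25.118
Step 4: 0.32 mL + 13 mL = 13.32 mL total → factor 13.32/0.32 = 41.625
Overall dilution factor = 12 × 46.714 × 25.118 × 41.625 = 5.8609 × 10^5
Final = 1.00 × 10^7 cells/mL / 5.8609 × 10^5 = 17.1 cells/mL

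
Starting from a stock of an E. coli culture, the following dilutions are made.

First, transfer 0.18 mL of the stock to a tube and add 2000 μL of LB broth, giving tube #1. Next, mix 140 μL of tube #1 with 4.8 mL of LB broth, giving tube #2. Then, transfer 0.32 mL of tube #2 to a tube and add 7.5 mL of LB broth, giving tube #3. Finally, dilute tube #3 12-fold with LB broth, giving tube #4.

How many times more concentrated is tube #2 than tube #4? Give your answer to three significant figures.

Step 1: 0.18 mL + 2000 μL = 2.18 mL total → factor 2.18/0.18 = 12.111
Step 2: 140 μL + 4.8 mL = 4940 μL total → factor 4940/140 = 35.286
Step 3: 0.32 mL + 7.5 mL = 7.82 mL total → factor 7.82/0.32 = 24.438
Step 4: 12-fold → factor 12
Dilution factor to tube #2 = 427.35; to tube #4 = 1.2532 × 10^5
[tube #2]/[tube #4] = (factor to tube #4)/(factor to tube #2) = 1.2532 × 10^5/427.35 = 293

293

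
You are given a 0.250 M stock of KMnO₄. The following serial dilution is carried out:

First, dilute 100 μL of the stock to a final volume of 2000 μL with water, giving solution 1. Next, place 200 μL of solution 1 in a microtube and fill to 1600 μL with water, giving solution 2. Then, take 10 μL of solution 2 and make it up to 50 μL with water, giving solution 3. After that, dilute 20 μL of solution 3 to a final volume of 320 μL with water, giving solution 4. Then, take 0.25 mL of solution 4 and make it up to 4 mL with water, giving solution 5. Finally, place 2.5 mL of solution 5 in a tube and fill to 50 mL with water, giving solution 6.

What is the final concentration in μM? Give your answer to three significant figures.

0.0610 μM

Step 1: 100 μL brought to 2000 μL → factor 2000/100 = 20
Step 2: 200 μL brought to 1600 μL → factor 1600/200 = 8
Step 3: 10 μL brought to 50 μL → factor 50/10 = 5
Step 4: 20 μL brought to 320 μL → factor 320/20 = 16
Step 5: 0.25 mL brought to 4 mL → factor 4/0.25 = 16
Step 6: 2.5 mL brought to 50 mL → factor 50/2.5 = 20
Overall dilution factor = 20 × 8 × 5 × 16 × 16 × 20 = 4.096 × 10^6
Final = 0.250 M / 4.096 × 10^6 = 6.104 × 10^-8 M = 0.0610 μM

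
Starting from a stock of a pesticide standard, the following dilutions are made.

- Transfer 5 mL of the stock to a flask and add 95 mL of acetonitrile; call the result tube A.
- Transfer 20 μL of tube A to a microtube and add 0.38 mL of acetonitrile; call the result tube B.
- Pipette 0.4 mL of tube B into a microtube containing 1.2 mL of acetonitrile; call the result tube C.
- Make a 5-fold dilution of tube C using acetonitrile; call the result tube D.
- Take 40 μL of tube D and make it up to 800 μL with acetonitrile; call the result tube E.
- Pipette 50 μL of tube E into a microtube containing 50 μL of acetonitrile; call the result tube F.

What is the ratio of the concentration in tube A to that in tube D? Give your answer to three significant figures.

Step 1: 5 mL + 95 mL = 100 mL total → factor 100/5 = 20
Step 2: 20 μL + 0.38 mL = 400 μL total → factor 400/20 = 20
Step 3: 0.4 mL + 1.2 mL = 1.6 mL total → factor 1.6/0.4 = 4
Step 4: 5-fold → factor 5
Dilution factor to tube A = 20; to tube D = 8000
[tube A]/[tube D] = (factor to tube D)/(factor to tube A) = 8000/20 = 400

400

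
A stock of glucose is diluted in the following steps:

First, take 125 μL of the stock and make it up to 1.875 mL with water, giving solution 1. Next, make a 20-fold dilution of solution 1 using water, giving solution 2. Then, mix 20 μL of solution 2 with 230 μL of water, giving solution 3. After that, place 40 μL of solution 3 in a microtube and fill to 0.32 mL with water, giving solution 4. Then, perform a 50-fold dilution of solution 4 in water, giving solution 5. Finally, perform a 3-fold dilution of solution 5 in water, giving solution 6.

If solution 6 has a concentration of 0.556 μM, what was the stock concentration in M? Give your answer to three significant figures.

2.50 M

Step 1: 125 μL brought to 1.875 mL → factor 1875/125 = 15
Step 2: 20-fold → factor 20
Step 3: 20 μL + 230 μL = 250 μL total → factor 250/20 = 12.5
Step 4: 40 μL brought to 0.32 mL → factor 320/40 = 8
Step 5: 50-fold → factor 50
Step 6: 3-fold → factor 3
Overall dilution factor = 15 × 20 × 12.5 × 8 × 50 × 3 = 4.5 × 10^6
Stock = 0.556 μM × 4.5 × 10^6 = 2.502 × 10^6 μM = 2.50 M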